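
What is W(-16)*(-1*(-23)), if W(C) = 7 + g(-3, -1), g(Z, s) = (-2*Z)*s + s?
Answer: 0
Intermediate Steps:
g(Z, s) = s - 2*Z*s (g(Z, s) = -2*Z*s + s = s - 2*Z*s)
W(C) = 0 (W(C) = 7 - (1 - 2*(-3)) = 7 - (1 + 6) = 7 - 1*7 = 7 - 7 = 0)
W(-16)*(-1*(-23)) = 0*(-1*(-23)) = 0*23 = 0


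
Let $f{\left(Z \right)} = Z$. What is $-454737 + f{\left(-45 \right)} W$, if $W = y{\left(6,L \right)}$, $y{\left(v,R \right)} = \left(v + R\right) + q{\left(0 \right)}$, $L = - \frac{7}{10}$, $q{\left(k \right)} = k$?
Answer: $- \frac{909951}{2} \approx -4.5498 \cdot 10^{5}$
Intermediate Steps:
$L = - \frac{7}{10}$ ($L = \left(-7\right) \frac{1}{10} = - \frac{7}{10} \approx -0.7$)
$y{\left(v,R \right)} = R + v$ ($y{\left(v,R \right)} = \left(v + R\right) + 0 = \left(R + v\right) + 0 = R + v$)
$W = \frac{53}{10}$ ($W = - \frac{7}{10} + 6 = \frac{53}{10} \approx 5.3$)
$-454737 + f{\left(-45 \right)} W = -454737 - \frac{477}{2} = - \frac{909951}{2}$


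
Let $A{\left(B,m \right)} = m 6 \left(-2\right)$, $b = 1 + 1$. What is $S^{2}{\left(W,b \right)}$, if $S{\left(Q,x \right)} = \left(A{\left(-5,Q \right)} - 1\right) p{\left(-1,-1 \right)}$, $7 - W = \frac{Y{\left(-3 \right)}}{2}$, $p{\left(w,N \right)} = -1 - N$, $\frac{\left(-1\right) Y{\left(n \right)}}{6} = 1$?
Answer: $0$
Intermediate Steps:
$Y{\left(n \right)} = -6$ ($Y{\left(n \right)} = \left(-6\right) 1 = -6$)
$b = 2$
$A{\left(B,m \right)} = - 12 m$ ($A{\left(B,m \right)} = 6 m \left(-2\right) = - 12 m$)
$W = 10$ ($W = 7 - - \frac{6}{2} = 7 - \left(-6\right) \frac{1}{2} = 7 - -3 = 7 + 3 = 10$)
$S{\left(Q,x \right)} = 0$ ($S{\left(Q,x \right)} = \left(- 12 Q - 1\right) \left(-1 - -1\right) = \left(-1 - 12 Q\right) \left(-1 + 1\right) = \left(-1 - 12 Q\right) 0 = 0$)
$S^{2}{\left(W,b \right)} = 0^{2} = 0$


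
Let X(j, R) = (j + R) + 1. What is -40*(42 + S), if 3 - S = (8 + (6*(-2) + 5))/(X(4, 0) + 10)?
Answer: -5392/3 ≈ -1797.3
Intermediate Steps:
X(j, R) = 1 + R + j (X(j, R) = (R + j) + 1 = 1 + R + j)
S = 44/15 (S = 3 - (8 + (6*(-2) + 5))/((1 + 0 + 4) + 10) = 3 - (8 + (-12 + 5))/(5 + 10) = 3 - (8 - 7)/15 = 3 - 1/15 = 44/15 ≈ 2.9333)
-40*(42 + S) = -40*(42 + 44/15) = -40*674/15 = -5392/3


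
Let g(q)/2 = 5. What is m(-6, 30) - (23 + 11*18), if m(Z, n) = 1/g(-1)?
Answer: -2209/10 ≈ -220.90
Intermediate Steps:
g(q) = 10 (g(q) = 2*5 = 10)
m(Z, n) = ⅒ (m(Z, n) = 1/10 = ⅒)
m(-6, 30) - (23 + 11*18) = ⅒ - (23 + 11*18) = ⅒ - (23 + 198) = ⅒ - 1*221 = ⅒ - 221 = -2209/10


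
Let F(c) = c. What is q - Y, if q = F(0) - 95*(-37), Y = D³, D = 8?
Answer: 3003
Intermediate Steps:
Y = 512 (Y = 8³ = 512)
q = 3515 (q = 0 - 95*(-37) = 0 + 3515 = 3515)
q - Y = 3515 - 1*512 = 3515 - 512 = 3003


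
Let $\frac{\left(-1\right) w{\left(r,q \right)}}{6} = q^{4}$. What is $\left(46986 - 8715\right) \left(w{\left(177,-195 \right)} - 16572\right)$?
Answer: $-332017011143262$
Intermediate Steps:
$w{\left(r,q \right)} = - 6 q^{4}$
$\left(46986 - 8715\right) \left(w{\left(177,-195 \right)} - 16572\right) = \left(46986 - 8715\right) \left(- 6 \left(-195\right)^{4} - 16572\right) = 38271 \left(\left(-6\right) 1445900625 - 16572\right) = 38271 \left(-8675403750 - 16572\right) = 38271 \left(-8675420322\right) = -332017011143262$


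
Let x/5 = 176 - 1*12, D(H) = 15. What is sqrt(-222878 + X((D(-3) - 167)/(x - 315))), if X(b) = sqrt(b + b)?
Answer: sqrt(-56839461950 + 2020*I*sqrt(9595))/505 ≈ 0.00082173 + 472.1*I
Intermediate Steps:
x = 820 (x = 5*(176 - 1*12) = 5*(176 - 12) = 5*164 = 820)
X(b) = sqrt(2)*sqrt(b) (X(b) = sqrt(2*b) = sqrt(2)*sqrt(b))
sqrt(-222878 + X((D(-3) - 167)/(x - 315))) = sqrt(-222878 + sqrt(2)*sqrt((15 - 167)/(820 - 315))) = sqrt(-222878 + sqrt(2)*sqrt(-152/505)) = sqrt(-222878 + sqrt(2)*(2*I*sqrt(19190)/505)) = sqrt(-222878 + 4*I*sqrt(9595)/505)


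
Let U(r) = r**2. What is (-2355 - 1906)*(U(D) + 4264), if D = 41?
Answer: -25331645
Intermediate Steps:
(-2355 - 1906)*(U(D) + 4264) = (-2355 - 1906)*(41**2 + 4264) = -4261*(1681 + 4264) = -4261*5945 = -25331645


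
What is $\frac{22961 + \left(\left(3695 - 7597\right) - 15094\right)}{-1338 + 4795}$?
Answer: $\frac{3965}{3457} \approx 1.1469$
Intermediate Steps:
$\frac{22961 + \left(\left(3695 - 7597\right) - 15094\right)}{-1338 + 4795} = \frac{22961 - 18996}{3457} = \left(22961 - 18996\right) \frac{1}{3457} = 3965 \cdot \frac{1}{3457} = \frac{3965}{3457}$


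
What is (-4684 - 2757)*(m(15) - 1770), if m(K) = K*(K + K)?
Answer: 9822120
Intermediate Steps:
m(K) = 2*K² (m(K) = K*(2*K) = 2*K²)
(-4684 - 2757)*(m(15) - 1770) = (-4684 - 2757)*(2*15² - 1770) = -7441*(2*225 - 1770) = -7441*(450 - 1770) = -7441*(-1320) = 9822120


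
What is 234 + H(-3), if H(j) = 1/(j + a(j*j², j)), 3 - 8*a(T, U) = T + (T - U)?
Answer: 3514/15 ≈ 234.27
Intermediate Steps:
a(T, U) = 3/8 - T/4 + U/8 (a(T, U) = 3/8 - (T + (T - U))/8 = 3/8 - (-U + 2*T)/8 = 3/8 + (-T/4 + U/8) = 3/8 - T/4 + U/8)
H(j) = 1/(3/8 - j³/4 + 9*j/8) (H(j) = 1/(j + (3/8 - j*j²/4 + j/8)) = 1/(j + (3/8 - j³/4 + j/8)) = 1/(3/8 - j³/4 + 9*j/8))
234 + H(-3) = 234 + 8/(3 - 2*(-3)³ + 9*(-3)) = 234 + 8/(3 - 2*(-27) - 27) = 234 + 8/(3 + 54 - 27) = 234 + 8/30 = 234 + 8*(1/30) = 234 + 4/15 = 3514/15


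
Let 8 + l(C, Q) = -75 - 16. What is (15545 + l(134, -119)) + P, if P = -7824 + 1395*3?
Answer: 11807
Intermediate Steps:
l(C, Q) = -99 (l(C, Q) = -8 + (-75 - 16) = -8 - 91 = -99)
P = -3639 (P = -7824 + 4185 = -3639)
(15545 + l(134, -119)) + P = (15545 - 99) - 3639 = 15446 - 3639 = 11807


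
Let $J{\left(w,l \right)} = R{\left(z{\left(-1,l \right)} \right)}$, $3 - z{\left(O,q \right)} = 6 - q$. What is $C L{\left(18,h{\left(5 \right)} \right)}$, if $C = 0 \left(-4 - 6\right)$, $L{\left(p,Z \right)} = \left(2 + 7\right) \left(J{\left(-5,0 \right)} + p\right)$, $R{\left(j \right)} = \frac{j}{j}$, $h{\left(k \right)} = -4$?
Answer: $0$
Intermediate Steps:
$z{\left(O,q \right)} = -3 + q$ ($z{\left(O,q \right)} = 3 - \left(6 - q\right) = 3 + \left(-6 + q\right) = -3 + q$)
$R{\left(j \right)} = 1$
$J{\left(w,l \right)} = 1$
$L{\left(p,Z \right)} = 9 + 9 p$ ($L{\left(p,Z \right)} = \left(2 + 7\right) \left(1 + p\right) = 9 \left(1 + p\right) = 9 + 9 p$)
$C = 0$ ($C = 0 \left(-4 - 6\right) = 0 \left(-10\right) = 0$)
$C L{\left(18,h{\left(5 \right)} \right)} = 0 \left(9 + 9 \cdot 18\right) = 0 \left(9 + 162\right) = 0 \cdot 171 = 0$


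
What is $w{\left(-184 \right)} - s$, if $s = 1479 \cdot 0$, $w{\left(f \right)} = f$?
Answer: $-184$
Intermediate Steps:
$s = 0$
$w{\left(-184 \right)} - s = -184 - 0 = -184 + 0 = -184$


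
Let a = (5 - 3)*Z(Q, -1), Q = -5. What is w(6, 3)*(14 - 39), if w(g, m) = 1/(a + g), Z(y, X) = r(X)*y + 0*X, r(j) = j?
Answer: -25/16 ≈ -1.5625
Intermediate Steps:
Z(y, X) = X*y (Z(y, X) = X*y + 0*X = X*y + 0 = X*y)
a = 10 (a = (5 - 3)*(-1*(-5)) = 2*5 = 10)
w(g, m) = 1/(10 + g)
w(6, 3)*(14 - 39) = (14 - 39)/(10 + 6) = -25/16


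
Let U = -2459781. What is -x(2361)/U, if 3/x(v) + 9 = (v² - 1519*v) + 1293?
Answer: 1/1631036505042 ≈ 6.1311e-13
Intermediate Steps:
x(v) = 3/(1284 + v² - 1519*v) (x(v) = 3/(-9 + ((v² - 1519*v) + 1293)) = 3/(-9 + (1293 + v² - 1519*v)) = 3/(1284 + v² - 1519*v))
-x(2361)/U = -3/(1284 + 2361² - 1519*2361)/(-2459781) = -3/(1284 + 5574321 - 3586359)*(-1)/2459781 = -3/1989246*(-1)/2459781 = -3*(1/1989246)*(-1)/2459781 = -(-1)/(663082*2459781) = -1*(-1/1631036505042) = 1/1631036505042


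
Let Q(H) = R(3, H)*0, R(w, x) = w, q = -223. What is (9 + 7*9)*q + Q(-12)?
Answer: -16056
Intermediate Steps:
Q(H) = 0 (Q(H) = 3*0 = 0)
(9 + 7*9)*q + Q(-12) = (9 + 7*9)*(-223) + 0 = (9 + 63)*(-223) + 0 = 72*(-223) + 0 = -16056 + 0 = -16056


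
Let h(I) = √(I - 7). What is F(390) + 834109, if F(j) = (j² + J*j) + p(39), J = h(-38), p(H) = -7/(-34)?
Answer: 33531113/34 + 1170*I*√5 ≈ 9.8621e+5 + 2616.2*I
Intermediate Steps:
h(I) = √(-7 + I)
p(H) = 7/34 (p(H) = -7*(-1/34) = 7/34)
J = 3*I*√5 (J = √(-7 - 38) = √(-45) = 3*I*√5 ≈ 6.7082*I)
F(j) = 7/34 + j² + 3*I*j*√5 (F(j) = (j² + (3*I*√5)*j) + 7/34 = (j² + 3*I*j*√5) + 7/34 = 7/34 + j² + 3*I*j*√5)
F(390) + 834109 = (7/34 + 390² + 3*I*390*√5) + 834109 = (7/34 + 152100 + 1170*I*√5) + 834109 = (5171407/34 + 1170*I*√5) + 834109 = 33531113/34 + 1170*I*√5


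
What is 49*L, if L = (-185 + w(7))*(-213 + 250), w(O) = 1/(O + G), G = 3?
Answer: -3352237/10 ≈ -3.3522e+5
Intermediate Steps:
w(O) = 1/(3 + O) (w(O) = 1/(O + 3) = 1/(3 + O))
L = -68413/10 (L = (-185 + 1/(3 + 7))*(-213 + 250) = (-185 + 1/10)*37 = -1849/10*37 = -68413/10 ≈ -6841.3)
49*L = 49*(-68413/10) = -3352237/10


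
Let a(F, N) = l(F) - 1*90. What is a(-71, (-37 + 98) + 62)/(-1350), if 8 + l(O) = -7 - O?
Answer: 17/675 ≈ 0.025185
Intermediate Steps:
l(O) = -15 - O (l(O) = -8 + (-7 - O) = -15 - O)
a(F, N) = -105 - F (a(F, N) = (-15 - F) - 1*90 = (-15 - F) - 90 = -105 - F)
a(-71, (-37 + 98) + 62)/(-1350) = (-105 - 1*(-71))/(-1350) = (-105 + 71)*(-1/1350) = -34*(-1/1350) = 17/675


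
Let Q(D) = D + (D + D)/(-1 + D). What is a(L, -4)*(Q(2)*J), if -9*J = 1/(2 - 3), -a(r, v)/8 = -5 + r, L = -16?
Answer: 112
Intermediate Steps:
Q(D) = D + 2*D/(-1 + D) (Q(D) = D + (2*D)/(-1 + D) = D + 2*D/(-1 + D))
a(r, v) = 40 - 8*r (a(r, v) = -8*(-5 + r) = 40 - 8*r)
J = ⅑ (J = -1/(9*(2 - 3)) = -⅑/(-1) = -⅑*(-1) = ⅑ ≈ 0.11111)
a(L, -4)*(Q(2)*J) = (40 - 8*(-16))*((2*(1 + 2)/(-1 + 2))*(⅑)) = (40 + 128)*((2*3/1)*(⅑)) = 168*((2*1*3)*(⅑)) = 168*(6*(⅑)) = 168*(⅔) = 112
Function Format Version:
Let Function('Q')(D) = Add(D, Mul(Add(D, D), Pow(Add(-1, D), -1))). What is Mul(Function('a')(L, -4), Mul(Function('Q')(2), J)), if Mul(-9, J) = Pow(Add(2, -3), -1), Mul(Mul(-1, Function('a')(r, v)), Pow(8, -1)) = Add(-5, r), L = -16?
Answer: 112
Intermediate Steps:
Function('Q')(D) = Add(D, Mul(2, D, Pow(Add(-1, D), -1))) (Function('Q')(D) = Add(D, Mul(Mul(2, D), Pow(Add(-1, D), -1))) = Add(D, Mul(2, D, Pow(Add(-1, D), -1))))
Function('a')(r, v) = Add(40, Mul(-8, r)) (Function('a')(r, v) = Mul(-8, Add(-5, r)) = Add(40, Mul(-8, r)))
J = Rational(1, 9) (J = Mul(Rational(-1, 9), Pow(Add(2, -3), -1)) = Mul(Rational(-1, 9), Pow(-1, -1)) = Mul(Rational(-1, 9), -1) = Rational(1, 9) ≈ 0.11111)
Mul(Function('a')(L, -4), Mul(Function('Q')(2), J)) = Mul(Add(40, Mul(-8, -16)), Mul(Mul(2, Pow(Add(-1, 2), -1), Add(1, 2)), Rational(1, 9))) = Mul(Add(40, 128), Mul(Mul(2, Pow(1, -1), 3), Rational(1, 9))) = Mul(168, Mul(Mul(2, 1, 3), Rational(1, 9))) = Mul(168, Mul(6, Rational(1, 9))) = Mul(168, Rational(2, 3)) = 112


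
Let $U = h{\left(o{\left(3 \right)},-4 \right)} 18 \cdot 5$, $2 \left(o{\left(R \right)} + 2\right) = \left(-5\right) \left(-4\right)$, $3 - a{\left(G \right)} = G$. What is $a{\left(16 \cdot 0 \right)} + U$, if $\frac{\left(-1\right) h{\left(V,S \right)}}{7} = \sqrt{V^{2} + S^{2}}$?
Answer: $3 - 2520 \sqrt{5} \approx -5631.9$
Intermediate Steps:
$a{\left(G \right)} = 3 - G$
$o{\left(R \right)} = 8$ ($o{\left(R \right)} = -2 + \frac{\left(-5\right) \left(-4\right)}{2} = -2 + \frac{1}{2} \cdot 20 = -2 + 10 = 8$)
$h{\left(V,S \right)} = - 7 \sqrt{S^{2} + V^{2}}$ ($h{\left(V,S \right)} = - 7 \sqrt{V^{2} + S^{2}} = - 7 \sqrt{S^{2} + V^{2}}$)
$U = - 2520 \sqrt{5}$ ($U = - 7 \sqrt{\left(-4\right)^{2} + 8^{2}} \cdot 18 \cdot 5 = - 7 \sqrt{16 + 64} \cdot 18 \cdot 5 = - 7 \sqrt{80} \cdot 18 \cdot 5 = - 7 \cdot 4 \sqrt{5} \cdot 18 \cdot 5 = - 28 \sqrt{5} \cdot 18 \cdot 5 = - 504 \sqrt{5} \cdot 5 = - 2520 \sqrt{5} \approx -5634.9$)
$a{\left(16 \cdot 0 \right)} + U = \left(3 - 16 \cdot 0\right) - 2520 \sqrt{5} = \left(3 - 0\right) - 2520 \sqrt{5} = \left(3 + 0\right) - 2520 \sqrt{5} = 3 - 2520 \sqrt{5}$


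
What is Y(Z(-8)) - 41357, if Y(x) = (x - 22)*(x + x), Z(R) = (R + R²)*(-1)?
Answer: -32621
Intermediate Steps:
Z(R) = -R - R²
Y(x) = 2*x*(-22 + x) (Y(x) = (-22 + x)*(2*x) = 2*x*(-22 + x))
Y(Z(-8)) - 41357 = 2*(-1*(-8)*(1 - 8))*(-22 - 1*(-8)*(1 - 8)) - 41357 = 2*(-1*(-8)*(-7))*(-22 - 1*(-8)*(-7)) - 41357 = 2*(-56)*(-22 - 56) - 41357 = 2*(-56)*(-78) - 41357 = 8736 - 41357 = -32621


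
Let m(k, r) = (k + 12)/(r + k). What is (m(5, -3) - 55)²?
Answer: 8649/4 ≈ 2162.3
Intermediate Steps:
m(k, r) = (12 + k)/(k + r)
(m(5, -3) - 55)² = ((12 + 5)/(5 - 3) - 55)² = (17/2 - 55)² = (-93/2)² = 8649/4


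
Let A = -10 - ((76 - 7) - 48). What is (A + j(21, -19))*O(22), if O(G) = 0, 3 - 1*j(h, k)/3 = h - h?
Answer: 0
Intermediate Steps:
j(h, k) = 9 (j(h, k) = 9 - 3*(h - h) = 9 - 3*0 = 9 + 0 = 9)
A = -31 (A = -10 - (69 - 48) = -10 - 1*21 = -10 - 21 = -31)
(A + j(21, -19))*O(22) = (-31 + 9)*0 = -22*0 = 0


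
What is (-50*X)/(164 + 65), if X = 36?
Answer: -1800/229 ≈ -7.8603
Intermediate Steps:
(-50*X)/(164 + 65) = (-50*36)/(164 + 65) = -1800/229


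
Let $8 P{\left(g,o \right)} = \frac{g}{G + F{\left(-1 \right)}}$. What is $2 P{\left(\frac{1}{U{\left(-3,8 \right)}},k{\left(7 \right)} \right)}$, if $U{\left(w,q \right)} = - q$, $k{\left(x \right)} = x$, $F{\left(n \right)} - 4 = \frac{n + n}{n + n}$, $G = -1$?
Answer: $- \frac{1}{128} \approx -0.0078125$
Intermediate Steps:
$F{\left(n \right)} = 5$ ($F{\left(n \right)} = 4 + \frac{n + n}{n + n} = 4 + \frac{2 n}{2 n} = 4 + 2 n \frac{1}{2 n} = 4 + 1 = 5$)
$P{\left(g,o \right)} = \frac{g}{32}$ ($P{\left(g,o \right)} = \frac{g \frac{1}{-1 + 5}}{8} = \frac{g \frac{1}{4}}{8} = \frac{\frac{1}{4} g}{8} = \frac{g}{32}$)
$2 P{\left(\frac{1}{U{\left(-3,8 \right)}},k{\left(7 \right)} \right)} = 2 \frac{1}{32 \left(\left(-1\right) 8\right)} = 2 \frac{1}{32 \left(-8\right)} = 2 \cdot \frac{1}{32} \left(- \frac{1}{8}\right) = 2 \left(- \frac{1}{256}\right) = - \frac{1}{128}$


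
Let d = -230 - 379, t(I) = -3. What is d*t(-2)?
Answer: 1827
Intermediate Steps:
d = -609
d*t(-2) = -609*(-3) = 1827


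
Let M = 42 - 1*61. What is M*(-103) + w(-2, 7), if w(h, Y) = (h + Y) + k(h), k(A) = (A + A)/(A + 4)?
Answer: 1960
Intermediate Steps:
k(A) = 2*A/(4 + A) (k(A) = (2*A)/(4 + A) = 2*A/(4 + A))
M = -19 (M = 42 - 61 = -19)
w(h, Y) = Y + h + 2*h/(4 + h) (w(h, Y) = (h + Y) + 2*h/(4 + h) = (Y + h) + 2*h/(4 + h) = Y + h + 2*h/(4 + h))
M*(-103) + w(-2, 7) = -19*(-103) + (2*(-2) + (4 - 2)*(7 - 2))/(4 - 2) = 1957 + (-4 + 2*5)/2 = 1957 + (-4 + 10)/2 = 1957 + (½)*6 = 1957 + 3 = 1960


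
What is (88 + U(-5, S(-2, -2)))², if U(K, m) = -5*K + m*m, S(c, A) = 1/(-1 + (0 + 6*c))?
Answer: 364733604/28561 ≈ 12770.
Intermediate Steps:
S(c, A) = 1/(-1 + 6*c)
U(K, m) = m² - 5*K (U(K, m) = -5*K + m² = m² - 5*K)
(88 + U(-5, S(-2, -2)))² = (88 + ((1/(-1 + 6*(-2)))² - 5*(-5)))² = (88 + ((1/(-1 - 12))² + 25))² = (88 + ((1/(-13))² + 25))² = (88 + ((-1/13)² + 25))² = (88 + (1/169 + 25))² = (88 + 4226/169)² = (19098/169)² = 364733604/28561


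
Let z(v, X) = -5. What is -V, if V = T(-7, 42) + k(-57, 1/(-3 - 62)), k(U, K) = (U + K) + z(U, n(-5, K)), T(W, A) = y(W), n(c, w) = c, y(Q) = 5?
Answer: 3706/65 ≈ 57.015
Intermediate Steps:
T(W, A) = 5
k(U, K) = -5 + K + U (k(U, K) = (U + K) - 5 = (K + U) - 5 = -5 + K + U)
V = -3706/65 (V = 5 + (-5 + 1/(-3 - 62) - 57) = 5 + (-5 + 1/(-65) - 57) = 5 + (-5 - 1/65 - 57) = 5 - 4031/65 = -3706/65 ≈ -57.015)
-V = -1*(-3706/65) = 3706/65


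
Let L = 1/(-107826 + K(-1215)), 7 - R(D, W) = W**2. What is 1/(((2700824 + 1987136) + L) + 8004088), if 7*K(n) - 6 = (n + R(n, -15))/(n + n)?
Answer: 1834104247/23278539139910846 ≈ 7.8790e-8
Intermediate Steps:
R(D, W) = 7 - W**2
K(n) = 6/7 + (-218 + n)/(14*n) (K(n) = 6/7 + ((n + (7 - 1*(-15)**2))/(n + n))/7 = 6/7 + ((n + (7 - 1*225))/((2*n)))/7 = 6/7 + ((n + (7 - 225))*(1/(2*n)))/7 = 6/7 + ((n - 218)*(1/(2*n)))/7 = 6/7 + ((-218 + n)*(1/(2*n)))/7 = 6/7 + ((-218 + n)/(2*n))/7 = 6/7 + (-218 + n)/(14*n))
L = -17010/1834104247 (L = 1/(-107826 + (1/14)*(-218 + 13*(-1215))/(-1215)) = 1/(-107826 + (1/14)*(-1/1215)*(-218 - 15795)) = 1/(-107826 + (1/14)*(-1/1215)*(-16013)) = 1/(-107826 + 16013/17010) = 1/(-1834104247/17010) = -17010/1834104247 ≈ -9.2743e-6)
1/(((2700824 + 1987136) + L) + 8004088) = 1/(((2700824 + 1987136) - 17010/1834104247) + 8004088) = 1/((4687960 - 17010/1834104247) + 8004088) = 1/(8598207345749110/1834104247 + 8004088) = 1/(23278539139910846/1834104247) = 1834104247/23278539139910846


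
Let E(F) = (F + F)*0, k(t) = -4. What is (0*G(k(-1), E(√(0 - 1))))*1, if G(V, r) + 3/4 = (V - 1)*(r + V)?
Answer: 0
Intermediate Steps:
E(F) = 0 (E(F) = (2*F)*0 = 0)
G(V, r) = -¾ + (-1 + V)*(V + r) (G(V, r) = -¾ + (V - 1)*(r + V) = -¾ + (-1 + V)*(V + r))
(0*G(k(-1), E(√(0 - 1))))*1 = (0*(-¾ + (-4)² - 1*(-4) - 1*0 - 4*0))*1 = (0*(-¾ + 16 + 4 + 0 + 0))*1 = (0*(77/4))*1 = 0*1 = 0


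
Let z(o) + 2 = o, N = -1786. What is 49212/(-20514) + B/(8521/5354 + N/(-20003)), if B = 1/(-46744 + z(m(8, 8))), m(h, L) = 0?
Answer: -34508642004354211/14384835535224609 ≈ -2.3990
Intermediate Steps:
z(o) = -2 + o
B = -1/46746 (B = 1/(-46744 + (-2 + 0)) = 1/(-46744 - 2) = 1/(-46746) = -1/46746 ≈ -2.1392e-5)
49212/(-20514) + B/(8521/5354 + N/(-20003)) = 49212/(-20514) - 1/(46746*(8521/5354 - 1786/(-20003))) = 49212*(-1/20514) - 1/(46746*(8521*(1/5354) - 1786*(-1/20003))) = -8202/3419 - 1/(46746*(8521/5354 + 1786/20003)) = -8202/3419 - 1/(46746*180007807/107096062) = -8202/3419 - 1/46746*107096062/180007807 = -8202/3419 - 53548031/4207322473011 = -34508642004354211/14384835535224609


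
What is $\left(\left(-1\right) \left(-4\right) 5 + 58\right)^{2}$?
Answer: $6084$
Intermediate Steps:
$\left(\left(-1\right) \left(-4\right) 5 + 58\right)^{2} = \left(4 \cdot 5 + 58\right)^{2} = \left(20 + 58\right)^{2} = 78^{2} = 6084$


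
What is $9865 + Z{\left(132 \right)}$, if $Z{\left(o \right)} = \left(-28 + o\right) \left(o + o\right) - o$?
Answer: $37189$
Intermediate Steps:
$Z{\left(o \right)} = - o + 2 o \left(-28 + o\right)$ ($Z{\left(o \right)} = \left(-28 + o\right) 2 o - o = 2 o \left(-28 + o\right) - o = - o + 2 o \left(-28 + o\right)$)
$9865 + Z{\left(132 \right)} = 9865 + 132 \left(-57 + 2 \cdot 132\right) = 9865 + 132 \left(-57 + 264\right) = 9865 + 132 \cdot 207 = 9865 + 27324 = 37189$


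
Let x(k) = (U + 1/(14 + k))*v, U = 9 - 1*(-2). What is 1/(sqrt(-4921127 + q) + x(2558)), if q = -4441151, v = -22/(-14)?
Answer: 5603258892/3034823249584177 - 324144016*I*sqrt(9362278)/3034823249584177 ≈ 1.8463e-6 - 0.00032681*I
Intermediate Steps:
U = 11 (U = 9 + 2 = 11)
v = 11/7 (v = -22*(-1/14) = 11/7 ≈ 1.5714)
x(k) = 121/7 + 11/(7*(14 + k)) (x(k) = (11 + 1/(14 + k))*(11/7) = 121/7 + 11/(7*(14 + k)))
1/(sqrt(-4921127 + q) + x(2558)) = 1/(sqrt(-4921127 - 4441151) + 11*(155 + 11*2558)/(7*(14 + 2558))) = 1/(sqrt(-9362278) + (11/7)*(155 + 28138)/2572) = 1/(I*sqrt(9362278) + (11/7)*(1/2572)*28293) = 1/(I*sqrt(9362278) + 311223/18004) = 1/(311223/18004 + I*sqrt(9362278))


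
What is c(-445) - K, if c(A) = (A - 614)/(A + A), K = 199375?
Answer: -177442691/890 ≈ -1.9937e+5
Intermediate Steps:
c(A) = (-614 + A)/(2*A) (c(A) = (-614 + A)/((2*A)) = (-614 + A)*(1/(2*A)) = (-614 + A)/(2*A))
c(-445) - K = (½)*(-614 - 445)/(-445) - 1*199375 = (½)*(-1/445)*(-1059) - 199375 = 1059/890 - 199375 = -177442691/890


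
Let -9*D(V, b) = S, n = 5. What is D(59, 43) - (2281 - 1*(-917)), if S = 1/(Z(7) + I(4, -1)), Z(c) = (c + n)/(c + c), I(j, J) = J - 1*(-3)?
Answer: -575647/180 ≈ -3198.0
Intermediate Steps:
I(j, J) = 3 + J (I(j, J) = J + 3 = 3 + J)
Z(c) = (5 + c)/(2*c) (Z(c) = (c + 5)/(c + c) = (5 + c)/((2*c)) = (5 + c)*(1/(2*c)) = (5 + c)/(2*c))
S = 7/20 (S = 1/((½)*(5 + 7)/7 + (3 - 1)) = 1/((½)*(⅐)*12 + 2) = 1/(6/7 + 2) = 1/(20/7) = 7/20 ≈ 0.35000)
D(V, b) = -7/180 (D(V, b) = -⅑*7/20 = -7/180)
D(59, 43) - (2281 - 1*(-917)) = -7/180 - (2281 - 1*(-917)) = -7/180 - (2281 + 917) = -7/180 - 1*3198 = -7/180 - 3198 = -575647/180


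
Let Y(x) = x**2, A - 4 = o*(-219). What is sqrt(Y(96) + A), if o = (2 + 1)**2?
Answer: sqrt(7249) ≈ 85.141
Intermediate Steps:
o = 9 (o = 3**2 = 9)
A = -1967 (A = 4 + 9*(-219) = 4 - 1971 = -1967)
sqrt(Y(96) + A) = sqrt(96**2 - 1967) = sqrt(9216 - 1967) = sqrt(7249)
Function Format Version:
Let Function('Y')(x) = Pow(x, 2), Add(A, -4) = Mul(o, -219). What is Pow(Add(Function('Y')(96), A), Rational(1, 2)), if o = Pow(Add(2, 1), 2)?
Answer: Pow(7249, Rational(1, 2)) ≈ 85.141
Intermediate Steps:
o = 9 (o = Pow(3, 2) = 9)
A = -1967 (A = Add(4, Mul(9, -219)) = Add(4, -1971) = -1967)
Pow(Add(Function('Y')(96), A), Rational(1, 2)) = Pow(Add(Pow(96, 2), -1967), Rational(1, 2)) = Pow(Add(9216, -1967), Rational(1, 2)) = Pow(7249, Rational(1, 2))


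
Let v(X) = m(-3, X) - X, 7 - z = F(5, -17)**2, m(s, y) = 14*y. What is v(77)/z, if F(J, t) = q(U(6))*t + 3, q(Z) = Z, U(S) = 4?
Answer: -1001/4218 ≈ -0.23732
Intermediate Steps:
F(J, t) = 3 + 4*t (F(J, t) = 4*t + 3 = 3 + 4*t)
z = -4218 (z = 7 - (3 + 4*(-17))**2 = 7 - (3 - 68)**2 = 7 - 1*(-65)**2 = 7 - 1*4225 = 7 - 4225 = -4218)
v(X) = 13*X (v(X) = 14*X - X = 13*X)
v(77)/z = (13*77)/(-4218) = 1001*(-1/4218) = -1001/4218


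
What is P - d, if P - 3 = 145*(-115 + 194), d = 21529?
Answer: -10071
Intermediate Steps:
P = 11458 (P = 3 + 145*(-115 + 194) = 3 + 145*79 = 3 + 11455 = 11458)
P - d = 11458 - 1*21529 = 11458 - 21529 = -10071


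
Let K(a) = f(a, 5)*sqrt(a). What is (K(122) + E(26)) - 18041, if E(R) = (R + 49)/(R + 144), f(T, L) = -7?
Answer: -613379/34 - 7*sqrt(122) ≈ -18118.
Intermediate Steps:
E(R) = (49 + R)/(144 + R)
K(a) = -7*sqrt(a)
(K(122) + E(26)) - 18041 = (-7*sqrt(122) + (49 + 26)/(144 + 26)) - 18041 = (-7*sqrt(122) + 75/170) - 18041 = (-7*sqrt(122) + (1/170)*75) - 18041 = (-7*sqrt(122) + 15/34) - 18041 = (15/34 - 7*sqrt(122)) - 18041 = -613379/34 - 7*sqrt(122)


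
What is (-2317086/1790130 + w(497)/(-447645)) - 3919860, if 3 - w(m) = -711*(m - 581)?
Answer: -34901692202571886/8903808265 ≈ -3.9199e+6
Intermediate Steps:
w(m) = -413088 + 711*m (w(m) = 3 - (-711)*(m - 581) = 3 - (-711)*(-581 + m) = 3 - (413091 - 711*m) = 3 + (-413091 + 711*m) = -413088 + 711*m)
(-2317086/1790130 + w(497)/(-447645)) - 3919860 = (-2317086/1790130 + (-413088 + 711*497)/(-447645)) - 3919860 = (-2317086*1/1790130 + (-413088 + 353367)*(-1/447645)) - 3919860 = (-386181/298355 - 59721*(-1/447645)) - 3919860 = (-386181/298355 + 19907/149215) - 3919860 = -10336928986/8903808265 - 3919860 = -34901692202571886/8903808265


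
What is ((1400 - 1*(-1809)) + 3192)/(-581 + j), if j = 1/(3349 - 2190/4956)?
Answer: -17704583509/1606992303 ≈ -11.017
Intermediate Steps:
j = 826/2765909 (j = 1/(3349 - 2190*1/4956) = 1/(3349 - 365/826) = 1/(2765909/826) = 826/2765909 ≈ 0.00029864)
((1400 - 1*(-1809)) + 3192)/(-581 + j) = ((1400 - 1*(-1809)) + 3192)/(-581 + 826/2765909) = ((1400 + 1809) + 3192)/(-1606992303/2765909) = (3209 + 3192)*(-2765909/1606992303) = 6401*(-2765909/1606992303) = -17704583509/1606992303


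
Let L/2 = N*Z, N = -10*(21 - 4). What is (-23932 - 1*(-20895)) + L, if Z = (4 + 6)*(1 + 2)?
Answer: -13237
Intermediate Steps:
Z = 30 (Z = 10*3 = 30)
N = -170 (N = -10*17 = -170)
L = -10200 (L = 2*(-170*30) = 2*(-5100) = -10200)
(-23932 - 1*(-20895)) + L = (-23932 - 1*(-20895)) - 10200 = (-23932 + 20895) - 10200 = -3037 - 10200 = -13237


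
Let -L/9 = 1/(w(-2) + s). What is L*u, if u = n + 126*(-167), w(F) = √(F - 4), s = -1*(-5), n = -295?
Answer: 960165/31 - 192033*I*√6/31 ≈ 30973.0 - 15174.0*I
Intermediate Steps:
s = 5
w(F) = √(-4 + F)
L = -9/(5 + I*√6) (L = -9/(√(-4 - 2) + 5) = -9/(√(-6) + 5) = -9/(I*√6 + 5) = -9/(5 + I*√6) ≈ -1.4516 + 0.71114*I)
u = -21337 (u = -295 + 126*(-167) = -295 - 21042 = -21337)
L*u = (-45/31 + 9*I*√6/31)*(-21337) = 960165/31 - 192033*I*√6/31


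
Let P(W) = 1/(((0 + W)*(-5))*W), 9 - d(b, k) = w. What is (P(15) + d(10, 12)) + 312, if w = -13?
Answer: 375749/1125 ≈ 334.00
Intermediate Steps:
d(b, k) = 22 (d(b, k) = 9 - 1*(-13) = 9 + 13 = 22)
P(W) = -1/(5*W²) (P(W) = 1/((W*(-5))*W) = 1/((-5*W)*W) = 1/(-5*W²) = -1/(5*W²))
(P(15) + d(10, 12)) + 312 = (-⅕/15² + 22) + 312 = (-⅕*1/225 + 22) + 312 = (-1/1125 + 22) + 312 = 24749/1125 + 312 = 375749/1125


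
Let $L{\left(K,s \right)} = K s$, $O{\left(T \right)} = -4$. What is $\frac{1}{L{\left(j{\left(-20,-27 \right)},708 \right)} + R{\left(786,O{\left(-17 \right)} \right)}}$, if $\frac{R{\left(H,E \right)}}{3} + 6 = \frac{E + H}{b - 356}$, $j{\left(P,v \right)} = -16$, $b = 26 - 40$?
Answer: $- \frac{185}{2100183} \approx -8.8088 \cdot 10^{-5}$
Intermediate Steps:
$b = -14$
$R{\left(H,E \right)} = -18 - \frac{3 E}{370} - \frac{3 H}{370}$ ($R{\left(H,E \right)} = -18 + 3 \frac{E + H}{-14 - 356} = -18 + 3 \frac{E + H}{-370} = -18 + 3 \left(E + H\right) \left(- \frac{1}{370}\right) = -18 + 3 \left(- \frac{E}{370} - \frac{H}{370}\right) = -18 - \left(\frac{3 E}{370} + \frac{3 H}{370}\right) = -18 - \frac{3 E}{370} - \frac{3 H}{370}$)
$\frac{1}{L{\left(j{\left(-20,-27 \right)},708 \right)} + R{\left(786,O{\left(-17 \right)} \right)}} = \frac{1}{\left(-16\right) 708 - \frac{4503}{185}} = \frac{1}{-11328 - \frac{4503}{185}} = \frac{1}{- \frac{2100183}{185}} = - \frac{185}{2100183}$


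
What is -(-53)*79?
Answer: 4187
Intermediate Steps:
-(-53)*79 = -53*(-79) = 4187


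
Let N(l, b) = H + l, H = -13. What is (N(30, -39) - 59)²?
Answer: 1764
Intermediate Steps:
N(l, b) = -13 + l
(N(30, -39) - 59)² = ((-13 + 30) - 59)² = (17 - 59)² = (-42)² = 1764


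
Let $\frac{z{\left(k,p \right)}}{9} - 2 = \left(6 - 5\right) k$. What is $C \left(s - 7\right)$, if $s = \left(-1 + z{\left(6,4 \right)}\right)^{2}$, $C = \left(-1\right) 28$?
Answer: $-140952$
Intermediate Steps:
$z{\left(k,p \right)} = 18 + 9 k$ ($z{\left(k,p \right)} = 18 + 9 \left(6 - 5\right) k = 18 + 9 \cdot 1 k = 18 + 9 k$)
$C = -28$
$s = 5041$ ($s = \left(-1 + \left(18 + 9 \cdot 6\right)\right)^{2} = \left(-1 + \left(18 + 54\right)\right)^{2} = \left(-1 + 72\right)^{2} = 71^{2} = 5041$)
$C \left(s - 7\right) = - 28 \left(5041 - 7\right) = \left(-28\right) 5034 = -140952$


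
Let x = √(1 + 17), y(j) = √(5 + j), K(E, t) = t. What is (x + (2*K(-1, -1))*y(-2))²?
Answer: 30 - 12*√6 ≈ 0.60612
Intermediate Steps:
x = 3*√2 (x = √18 = 3*√2 ≈ 4.2426)
(x + (2*K(-1, -1))*y(-2))² = (3*√2 + (2*(-1))*√(5 - 2))² = (3*√2 - 2*√3)² = (-2*√3 + 3*√2)²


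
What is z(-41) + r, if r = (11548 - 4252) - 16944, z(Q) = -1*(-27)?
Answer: -9621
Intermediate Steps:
z(Q) = 27
r = -9648 (r = 7296 - 16944 = -9648)
z(-41) + r = 27 - 9648 = -9621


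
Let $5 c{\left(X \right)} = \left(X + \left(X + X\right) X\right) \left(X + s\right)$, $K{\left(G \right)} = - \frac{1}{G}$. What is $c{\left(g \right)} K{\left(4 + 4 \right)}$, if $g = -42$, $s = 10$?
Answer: $\frac{13944}{5} \approx 2788.8$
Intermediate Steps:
$c{\left(X \right)} = \frac{\left(10 + X\right) \left(X + 2 X^{2}\right)}{5}$ ($c{\left(X \right)} = \frac{\left(X + \left(X + X\right) X\right) \left(X + 10\right)}{5} = \frac{\left(X + 2 X X\right) \left(10 + X\right)}{5} = \frac{\left(X + 2 X^{2}\right) \left(10 + X\right)}{5} = \frac{\left(10 + X\right) \left(X + 2 X^{2}\right)}{5}$)
$c{\left(g \right)} K{\left(4 + 4 \right)} = \frac{1}{5} \left(-42\right) \left(10 + 2 \left(-42\right)^{2} + 21 \left(-42\right)\right) \left(- \frac{1}{4 + 4}\right) = \frac{1}{5} \left(-42\right) \left(10 + 2 \cdot 1764 - 882\right) \left(- \frac{1}{8}\right) = \frac{1}{5} \left(-42\right) \left(10 + 3528 - 882\right) \left(\left(-1\right) \frac{1}{8}\right) = \frac{1}{5} \left(-42\right) 2656 \left(- \frac{1}{8}\right) = \left(- \frac{111552}{5}\right) \left(- \frac{1}{8}\right) = \frac{13944}{5}$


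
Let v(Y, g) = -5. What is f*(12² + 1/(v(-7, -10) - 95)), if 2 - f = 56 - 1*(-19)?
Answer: -1051127/100 ≈ -10511.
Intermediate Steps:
f = -73 (f = 2 - (56 - 1*(-19)) = 2 - (56 + 19) = 2 - 1*75 = 2 - 75 = -73)
f*(12² + 1/(v(-7, -10) - 95)) = -73*(12² + 1/(-5 - 95)) = -73*(144 + 1/(-100)) = -73*(144 - 1/100) = -73*14399/100 = -1051127/100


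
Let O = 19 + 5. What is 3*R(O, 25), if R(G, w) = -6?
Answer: -18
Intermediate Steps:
O = 24
3*R(O, 25) = 3*(-6) = -18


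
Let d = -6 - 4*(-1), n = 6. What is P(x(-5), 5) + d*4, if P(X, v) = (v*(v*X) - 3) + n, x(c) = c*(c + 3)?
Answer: 245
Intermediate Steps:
x(c) = c*(3 + c)
P(X, v) = 3 + X*v² (P(X, v) = (v*(v*X) - 3) + 6 = (v*(X*v) - 3) + 6 = (X*v² - 3) + 6 = (-3 + X*v²) + 6 = 3 + X*v²)
d = -2 (d = -6 + 4 = -2)
P(x(-5), 5) + d*4 = (3 - 5*(3 - 5)*5²) - 2*4 = (3 - 5*(-2)*25) - 8 = (3 + 10*25) - 8 = (3 + 250) - 8 = 253 - 8 = 245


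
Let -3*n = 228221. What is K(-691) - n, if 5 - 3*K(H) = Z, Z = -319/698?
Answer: 53100689/698 ≈ 76076.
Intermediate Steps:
n = -228221/3 (n = -⅓*228221 = -228221/3 ≈ -76074.)
Z = -319/698 (Z = -319*1/698 = -319/698 ≈ -0.45702)
K(H) = 3809/2094 (K(H) = 5/3 - ⅓*(-319/698) = 5/3 + 319/2094 = 3809/2094)
K(-691) - n = 3809/2094 - 1*(-228221/3) = 3809/2094 + 228221/3 = 53100689/698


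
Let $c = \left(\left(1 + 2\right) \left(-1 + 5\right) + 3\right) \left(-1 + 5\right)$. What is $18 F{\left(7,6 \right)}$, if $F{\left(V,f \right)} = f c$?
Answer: $6480$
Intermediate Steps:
$c = 60$ ($c = \left(3 \cdot 4 + 3\right) 4 = \left(12 + 3\right) 4 = 15 \cdot 4 = 60$)
$F{\left(V,f \right)} = 60 f$ ($F{\left(V,f \right)} = f 60 = 60 f$)
$18 F{\left(7,6 \right)} = 18 \cdot 60 \cdot 6 = 18 \cdot 360 = 6480$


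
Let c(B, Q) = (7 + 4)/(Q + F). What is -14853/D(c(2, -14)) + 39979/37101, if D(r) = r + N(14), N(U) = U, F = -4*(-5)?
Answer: -3302568913/3524595 ≈ -937.01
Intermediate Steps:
F = 20
c(B, Q) = 11/(20 + Q) (c(B, Q) = (7 + 4)/(Q + 20) = 11/(20 + Q))
D(r) = 14 + r (D(r) = r + 14 = 14 + r)
-14853/D(c(2, -14)) + 39979/37101 = -14853/(14 + 11/(20 - 14)) + 39979/37101 = -14853/(14 + 11/6) + 39979*(1/37101) = -14853/(14 + 11*(⅙)) + 39979/37101 = -14853/(14 + 11/6) + 39979/37101 = -14853/95/6 + 39979/37101 = -14853*6/95 + 39979/37101 = -89118/95 + 39979/37101 = -3302568913/3524595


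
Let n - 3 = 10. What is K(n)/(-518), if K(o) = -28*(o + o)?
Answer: 52/37 ≈ 1.4054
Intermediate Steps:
n = 13 (n = 3 + 10 = 13)
K(o) = -56*o
K(n)/(-518) = -56*13/(-518) = -728*(-1/518) = 52/37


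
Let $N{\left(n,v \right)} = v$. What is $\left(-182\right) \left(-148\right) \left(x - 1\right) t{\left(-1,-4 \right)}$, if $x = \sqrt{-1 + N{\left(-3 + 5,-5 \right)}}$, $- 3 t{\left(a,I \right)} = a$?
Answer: $- \frac{26936}{3} + \frac{26936 i \sqrt{6}}{3} \approx -8978.7 + 21993.0 i$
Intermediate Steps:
$t{\left(a,I \right)} = - \frac{a}{3}$
$x = i \sqrt{6}$ ($x = \sqrt{-1 - 5} = \sqrt{-6} = i \sqrt{6} \approx 2.4495 i$)
$\left(-182\right) \left(-148\right) \left(x - 1\right) t{\left(-1,-4 \right)} = \left(-182\right) \left(-148\right) \left(i \sqrt{6} - 1\right) \left(\left(- \frac{1}{3}\right) \left(-1\right)\right) = 26936 \left(-1 + i \sqrt{6}\right) \frac{1}{3} = 26936 \left(- \frac{1}{3} + \frac{i \sqrt{6}}{3}\right) = - \frac{26936}{3} + \frac{26936 i \sqrt{6}}{3}$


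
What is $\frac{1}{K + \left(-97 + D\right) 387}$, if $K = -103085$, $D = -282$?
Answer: $- \frac{1}{249758} \approx -4.0039 \cdot 10^{-6}$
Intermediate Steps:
$\frac{1}{K + \left(-97 + D\right) 387} = \frac{1}{-103085 + \left(-97 - 282\right) 387} = \frac{1}{-103085 - 146673} = \frac{1}{-249758} = - \frac{1}{249758}$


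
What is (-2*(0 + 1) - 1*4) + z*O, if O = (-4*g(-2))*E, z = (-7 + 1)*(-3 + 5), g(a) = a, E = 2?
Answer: -198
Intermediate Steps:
z = -12 (z = -6*2 = -12)
O = 16 (O = -4*(-2)*2 = 8*2 = 16)
(-2*(0 + 1) - 1*4) + z*O = (-2*(0 + 1) - 1*4) - 12*16 = (-2*1 - 4) - 192 = (-2 - 4) - 192 = -6 - 192 = -198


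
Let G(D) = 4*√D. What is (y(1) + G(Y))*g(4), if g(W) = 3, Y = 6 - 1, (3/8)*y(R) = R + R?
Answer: 16 + 12*√5 ≈ 42.833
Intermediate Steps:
y(R) = 16*R/3 (y(R) = 8*(R + R)/3 = 8*(2*R)/3 = 16*R/3)
Y = 5
(y(1) + G(Y))*g(4) = ((16/3)*1 + 4*√5)*3 = (16/3 + 4*√5)*3 = 16 + 12*√5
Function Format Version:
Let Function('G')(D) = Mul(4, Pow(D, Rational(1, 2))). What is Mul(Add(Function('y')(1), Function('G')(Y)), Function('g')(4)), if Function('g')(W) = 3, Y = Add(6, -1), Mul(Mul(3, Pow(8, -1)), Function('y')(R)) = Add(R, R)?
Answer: Add(16, Mul(12, Pow(5, Rational(1, 2)))) ≈ 42.833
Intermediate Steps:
Function('y')(R) = Mul(Rational(16, 3), R) (Function('y')(R) = Mul(Rational(8, 3), Add(R, R)) = Mul(Rational(8, 3), Mul(2, R)) = Mul(Rational(16, 3), R))
Y = 5
Mul(Add(Function('y')(1), Function('G')(Y)), Function('g')(4)) = Mul(Add(Mul(Rational(16, 3), 1), Mul(4, Pow(5, Rational(1, 2)))), 3) = Mul(Add(Rational(16, 3), Mul(4, Pow(5, Rational(1, 2)))), 3) = Add(16, Mul(12, Pow(5, Rational(1, 2))))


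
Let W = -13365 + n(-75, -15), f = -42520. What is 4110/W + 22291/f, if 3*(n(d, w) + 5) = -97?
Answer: -1420525837/1709601640 ≈ -0.83091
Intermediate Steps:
n(d, w) = -112/3 (n(d, w) = -5 + (⅓)*(-97) = -5 - 97/3 = -112/3)
W = -40207/3 (W = -13365 - 112/3 = -40207/3 ≈ -13402.)
4110/W + 22291/f = 4110/(-40207/3) + 22291/(-42520) = 4110*(-3/40207) + 22291*(-1/42520) = -12330/40207 - 22291/42520 = -1420525837/1709601640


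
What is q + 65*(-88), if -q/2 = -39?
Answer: -5642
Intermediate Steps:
q = 78 (q = -2*(-39) = 78)
q + 65*(-88) = 78 + 65*(-88) = 78 - 5720 = -5642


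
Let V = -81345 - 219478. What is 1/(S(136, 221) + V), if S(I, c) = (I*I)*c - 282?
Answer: 1/3786511 ≈ 2.6410e-7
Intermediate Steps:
S(I, c) = -282 + c*I**2 (S(I, c) = I**2*c - 282 = c*I**2 - 282 = -282 + c*I**2)
V = -300823
1/(S(136, 221) + V) = 1/((-282 + 221*136**2) - 300823) = 1/((-282 + 221*18496) - 300823) = 1/((-282 + 4087616) - 300823) = 1/(4087334 - 300823) = 1/3786511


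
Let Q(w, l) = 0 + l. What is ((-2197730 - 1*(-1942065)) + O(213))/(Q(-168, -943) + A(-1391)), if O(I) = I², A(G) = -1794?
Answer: 210296/2737 ≈ 76.834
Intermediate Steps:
Q(w, l) = l
((-2197730 - 1*(-1942065)) + O(213))/(Q(-168, -943) + A(-1391)) = ((-2197730 - 1*(-1942065)) + 213²)/(-943 - 1794) = ((-2197730 + 1942065) + 45369)/(-2737) = (-255665 + 45369)*(-1/2737) = -210296*(-1/2737) = 210296/2737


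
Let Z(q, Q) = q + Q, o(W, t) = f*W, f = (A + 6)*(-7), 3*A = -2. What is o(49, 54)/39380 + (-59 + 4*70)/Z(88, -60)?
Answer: 6488819/826980 ≈ 7.8464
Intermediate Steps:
A = -⅔ (A = (⅓)*(-2) = -⅔ ≈ -0.66667)
f = -112/3 (f = (-⅔ + 6)*(-7) = (16/3)*(-7) = -112/3 ≈ -37.333)
o(W, t) = -112*W/3
Z(q, Q) = Q + q
o(49, 54)/39380 + (-59 + 4*70)/Z(88, -60) = -112/3*49/39380 + (-59 + 4*70)/(-60 + 88) = -5488/3*1/39380 + (-59 + 280)/28 = -1372/29535 + 221*(1/28) = -1372/29535 + 221/28 = 6488819/826980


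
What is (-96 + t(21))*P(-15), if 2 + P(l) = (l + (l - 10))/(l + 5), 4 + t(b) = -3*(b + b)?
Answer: -452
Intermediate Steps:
t(b) = -4 - 6*b (t(b) = -4 - 3*(b + b) = -4 - 6*b)
P(l) = -2 + (-10 + 2*l)/(5 + l) (P(l) = -2 + (l + (l - 10))/(l + 5) = -2 + (l + (-10 + l))/(5 + l) = -2 + (-10 + 2*l)/(5 + l))
(-96 + t(21))*P(-15) = (-96 + (-4 - 6*21))*(-20/(5 - 15)) = (-96 + (-4 - 126))*(-20/(-10)) = (-96 - 130)*(-20*(-⅒)) = -226*2 = -452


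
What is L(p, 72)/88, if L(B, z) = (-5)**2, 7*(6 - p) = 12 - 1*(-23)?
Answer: 25/88 ≈ 0.28409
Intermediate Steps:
p = 1 (p = 6 - (12 - 1*(-23))/7 = 6 - (12 + 23)/7 = 6 - 1/7*35 = 6 - 5 = 1)
L(B, z) = 25
L(p, 72)/88 = 25/88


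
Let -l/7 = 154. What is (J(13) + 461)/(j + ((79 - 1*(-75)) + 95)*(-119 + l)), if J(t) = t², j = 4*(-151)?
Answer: -630/298657 ≈ -0.0021094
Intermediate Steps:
l = -1078 (l = -7*154 = -1078)
j = -604
(J(13) + 461)/(j + ((79 - 1*(-75)) + 95)*(-119 + l)) = (13² + 461)/(-604 + ((79 - 1*(-75)) + 95)*(-119 - 1078)) = (169 + 461)/(-604 + ((79 + 75) + 95)*(-1197)) = 630/(-604 + (154 + 95)*(-1197)) = 630/(-604 + 249*(-1197)) = 630/(-604 - 298053) = 630/(-298657) = 630*(-1/298657) = -630/298657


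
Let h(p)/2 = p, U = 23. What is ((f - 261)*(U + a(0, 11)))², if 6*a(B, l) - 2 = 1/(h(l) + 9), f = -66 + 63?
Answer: 36482528016/961 ≈ 3.7963e+7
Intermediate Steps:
h(p) = 2*p
f = -3
a(B, l) = ⅓ + 1/(6*(9 + 2*l)) (a(B, l) = ⅓ + 1/(6*(2*l + 9)) = ⅓ + 1/(6*(9 + 2*l)))
((f - 261)*(U + a(0, 11)))² = ((-3 - 261)*(23 + (19 + 4*11)/(6*(9 + 2*11))))² = (-264*(23 + (19 + 44)/(6*(9 + 22))))² = (-264*(23 + (⅙)*63/31))² = (-264*(23 + (⅙)*(1/31)*63))² = (-264*(23 + 21/62))² = (-264*1447/62)² = (-191004/31)² = 36482528016/961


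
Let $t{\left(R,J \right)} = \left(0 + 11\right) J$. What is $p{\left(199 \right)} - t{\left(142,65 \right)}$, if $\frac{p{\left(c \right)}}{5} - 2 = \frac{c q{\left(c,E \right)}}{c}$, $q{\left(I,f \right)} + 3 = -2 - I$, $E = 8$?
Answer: $-1725$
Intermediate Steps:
$t{\left(R,J \right)} = 11 J$
$q{\left(I,f \right)} = -5 - I$ ($q{\left(I,f \right)} = -3 - \left(2 + I\right) = -5 - I$)
$p{\left(c \right)} = -15 - 5 c$ ($p{\left(c \right)} = 10 + 5 \frac{c \left(-5 - c\right)}{c} = 10 + 5 \left(-5 - c\right) = 10 - \left(25 + 5 c\right) = -15 - 5 c$)
$p{\left(199 \right)} - t{\left(142,65 \right)} = \left(-15 - 995\right) - 11 \cdot 65 = \left(-15 - 995\right) - 715 = -1010 - 715 = -1725$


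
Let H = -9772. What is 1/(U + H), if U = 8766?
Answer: -1/1006 ≈ -0.00099404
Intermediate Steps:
1/(U + H) = 1/(8766 - 9772) = 1/(-1006) = -1/1006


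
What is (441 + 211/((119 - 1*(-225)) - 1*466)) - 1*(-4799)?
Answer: 639069/122 ≈ 5238.3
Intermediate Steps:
(441 + 211/((119 - 1*(-225)) - 1*466)) - 1*(-4799) = (441 + 211/((119 + 225) - 466)) + 4799 = (441 + 211/(344 - 466)) + 4799 = (441 + 211/(-122)) + 4799 = (441 + 211*(-1/122)) + 4799 = (441 - 211/122) + 4799 = 53591/122 + 4799 = 639069/122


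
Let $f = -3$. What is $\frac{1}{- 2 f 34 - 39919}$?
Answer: $- \frac{1}{39715} \approx -2.5179 \cdot 10^{-5}$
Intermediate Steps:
$\frac{1}{- 2 f 34 - 39919} = \frac{1}{\left(-2\right) \left(-3\right) 34 - 39919} = \frac{1}{6 \cdot 34 - 39919} = \frac{1}{204 - 39919} = \frac{1}{-39715} = - \frac{1}{39715}$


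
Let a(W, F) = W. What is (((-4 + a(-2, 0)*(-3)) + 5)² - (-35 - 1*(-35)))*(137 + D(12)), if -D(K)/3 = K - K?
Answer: 6713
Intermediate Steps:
D(K) = 0 (D(K) = -3*(K - K) = -3*0 = 0)
(((-4 + a(-2, 0)*(-3)) + 5)² - (-35 - 1*(-35)))*(137 + D(12)) = (((-4 - 2*(-3)) + 5)² - (-35 - 1*(-35)))*(137 + 0) = (((-4 + 6) + 5)² - (-35 + 35))*137 = ((2 + 5)² - 1*0)*137 = (7² + 0)*137 = (49 + 0)*137 = 49*137 = 6713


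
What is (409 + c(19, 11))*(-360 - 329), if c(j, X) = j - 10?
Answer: -288002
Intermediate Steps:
c(j, X) = -10 + j
(409 + c(19, 11))*(-360 - 329) = (409 + (-10 + 19))*(-360 - 329) = (409 + 9)*(-689) = 418*(-689) = -288002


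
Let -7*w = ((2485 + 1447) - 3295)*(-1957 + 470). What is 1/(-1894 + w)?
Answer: 1/133423 ≈ 7.4950e-6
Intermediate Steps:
w = 135317 (w = -((2485 + 1447) - 3295)*(-1957 + 470)/7 = -(3932 - 3295)*(-1487)/7 = -91*(-1487) = -1/7*(-947219) = 135317)
1/(-1894 + w) = 1/(-1894 + 135317) = 1/133423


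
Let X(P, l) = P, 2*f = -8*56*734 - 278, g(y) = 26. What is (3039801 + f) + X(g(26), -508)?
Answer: 2875272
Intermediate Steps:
f = -164555 (f = (-8*56*734 - 278)/2 = (-448*734 - 278)/2 = (-328832 - 278)/2 = (1/2)*(-329110) = -164555)
(3039801 + f) + X(g(26), -508) = (3039801 - 164555) + 26 = 2875246 + 26 = 2875272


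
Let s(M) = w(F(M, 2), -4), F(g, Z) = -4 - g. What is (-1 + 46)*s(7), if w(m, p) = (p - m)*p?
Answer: -1260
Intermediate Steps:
w(m, p) = p*(p - m)
s(M) = -4*M (s(M) = -4*(-4 - (-4 - M)) = -4*(-4 + (4 + M)) = -4*M)
(-1 + 46)*s(7) = (-1 + 46)*(-4*7) = 45*(-28) = -1260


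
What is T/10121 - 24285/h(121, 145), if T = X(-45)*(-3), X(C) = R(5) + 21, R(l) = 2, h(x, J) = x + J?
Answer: -245806839/2692186 ≈ -91.304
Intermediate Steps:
h(x, J) = J + x
X(C) = 23 (X(C) = 2 + 21 = 23)
T = -69 (T = 23*(-3) = -69)
T/10121 - 24285/h(121, 145) = -69/10121 - 24285/(145 + 121) = -69*1/10121 - 24285/266 = -69/10121 - 24285*1/266 = -69/10121 - 24285/266 = -245806839/2692186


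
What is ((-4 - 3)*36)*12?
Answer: -3024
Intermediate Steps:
((-4 - 3)*36)*12 = -7*36*12 = -252*12 = -3024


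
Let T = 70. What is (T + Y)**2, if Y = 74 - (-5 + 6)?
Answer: 20449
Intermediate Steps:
Y = 73 (Y = 74 - 1*1 = 74 - 1 = 73)
(T + Y)**2 = (70 + 73)**2 = 143**2 = 20449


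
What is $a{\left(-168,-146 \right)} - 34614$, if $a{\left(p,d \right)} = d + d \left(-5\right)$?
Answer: $-34030$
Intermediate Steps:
$a{\left(p,d \right)} = - 4 d$ ($a{\left(p,d \right)} = d - 5 d = - 4 d$)
$a{\left(-168,-146 \right)} - 34614 = \left(-4\right) \left(-146\right) - 34614 = 584 - 34614 = -34030$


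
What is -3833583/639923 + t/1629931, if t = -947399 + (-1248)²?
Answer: -5858055550858/1043030335313 ≈ -5.6164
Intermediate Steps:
t = 610105 (t = -947399 + 1557504 = 610105)
-3833583/639923 + t/1629931 = -3833583/639923 + 610105/1629931 = -5858055550858/1043030335313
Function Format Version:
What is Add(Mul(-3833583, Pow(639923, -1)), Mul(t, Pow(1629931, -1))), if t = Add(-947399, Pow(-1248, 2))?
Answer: Rational(-5858055550858, 1043030335313) ≈ -5.6164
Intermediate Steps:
t = 610105 (t = Add(-947399, 1557504) = 610105)
Add(Mul(-3833583, Pow(639923, -1)), Mul(t, Pow(1629931, -1))) = Add(Mul(-3833583, Pow(639923, -1)), Mul(610105, Pow(1629931, -1))) = Add(Mul(-3833583, Rational(1, 639923)), Mul(610105, Rational(1, 1629931))) = Add(Rational(-3833583, 639923), Rational(610105, 1629931)) = Rational(-5858055550858, 1043030335313)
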